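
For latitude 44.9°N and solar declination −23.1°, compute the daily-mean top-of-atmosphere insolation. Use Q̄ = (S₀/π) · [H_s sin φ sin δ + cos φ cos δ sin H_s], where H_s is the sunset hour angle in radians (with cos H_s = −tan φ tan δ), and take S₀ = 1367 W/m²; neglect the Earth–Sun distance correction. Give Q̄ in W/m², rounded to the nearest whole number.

−tan φ tan δ = −(0.9965)(-0.4265) = 0.4250; H_s = arccos(0.4250) = 64.85°. In radians, H_s = 1.1318.
H_s sin φ sin δ = 1.1318 × 0.7059 × -0.3923 = -0.3134.
cos φ cos δ sin H_s = 0.7083 × 0.9198 × 0.9052 = 0.5897.
Q̄ = (1367/π) × (-0.3134 + 0.5897) = 435.13 × 0.2763 = 120.23 W/m².

120 W/m²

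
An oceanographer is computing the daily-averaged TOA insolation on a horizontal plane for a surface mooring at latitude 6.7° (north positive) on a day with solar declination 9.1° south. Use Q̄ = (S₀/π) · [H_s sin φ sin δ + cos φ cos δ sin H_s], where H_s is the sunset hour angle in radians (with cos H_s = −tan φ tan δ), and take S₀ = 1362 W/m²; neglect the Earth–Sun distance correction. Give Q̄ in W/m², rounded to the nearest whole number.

413 W/m²

−tan φ tan δ = −(0.1175)(-0.1602) = 0.0188; H_s = arccos(0.0188) = 88.92°. In radians, H_s = 1.5519.
H_s sin φ sin δ = 1.5519 × 0.1167 × -0.1582 = -0.0287.
cos φ cos δ sin H_s = 0.9932 × 0.9874 × 0.9998 = 0.9805.
Q̄ = (1362/π) × (-0.0287 + 0.9805) = 433.54 × 0.9518 = 412.64 W/m².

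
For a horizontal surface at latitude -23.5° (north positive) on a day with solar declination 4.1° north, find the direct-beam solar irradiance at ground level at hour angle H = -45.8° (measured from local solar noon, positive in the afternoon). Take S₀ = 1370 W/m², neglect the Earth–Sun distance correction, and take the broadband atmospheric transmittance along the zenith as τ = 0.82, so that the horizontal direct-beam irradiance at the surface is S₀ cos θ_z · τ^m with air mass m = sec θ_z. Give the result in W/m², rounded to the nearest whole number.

603 W/m²

cos θ_z = sin(-23.5°) sin(4.1°) + cos(-23.5°) cos(4.1°) cos(-45.80°) = -0.0285 + 0.6377 = 0.6092.
Air mass m = 1/cos θ_z = 1/0.6092 = 1.641; τ^m = 0.82^1.641 = 0.7221.
Surface direct beam = 1370 × 0.6092 × 0.7221 = 602.67 W/m².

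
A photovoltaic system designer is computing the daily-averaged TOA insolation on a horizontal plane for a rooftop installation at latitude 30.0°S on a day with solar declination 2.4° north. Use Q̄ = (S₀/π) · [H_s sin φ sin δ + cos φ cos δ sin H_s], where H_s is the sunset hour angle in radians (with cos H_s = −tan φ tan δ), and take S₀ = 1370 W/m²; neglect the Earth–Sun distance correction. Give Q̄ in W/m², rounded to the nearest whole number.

363 W/m²

The sunset hour angle satisfies cos H_s = −tan φ tan δ = 0.0242, giving H_s = 88.61°. In radians, H_s = 1.5465.
H_s sin φ sin δ = 1.5465 × -0.5000 × 0.0419 = -0.0324.
cos φ cos δ sin H_s = 0.8660 × 0.9991 × 0.9997 = 0.8650.
Q̄ = (1370/π) × (-0.0324 + 0.8650) = 436.08 × 0.8326 = 363.08 W/m².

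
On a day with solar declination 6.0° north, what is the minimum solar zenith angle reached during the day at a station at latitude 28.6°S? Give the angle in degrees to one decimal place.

34.6°

At local solar noon the hour angle is zero, so the zenith angle is |φ − δ| = |-28.6° − (6.0°)| = 34.6°.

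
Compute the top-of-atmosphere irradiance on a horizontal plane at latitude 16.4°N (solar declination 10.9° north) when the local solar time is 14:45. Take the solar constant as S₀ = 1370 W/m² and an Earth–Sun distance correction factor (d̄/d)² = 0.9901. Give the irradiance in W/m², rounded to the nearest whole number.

Hour angle H = 15° × (14.75 − 12) = 41.25°.
cos θ_z = sin(16.4°) sin(10.9°) + cos(16.4°) cos(10.9°) cos(41.25°) = 0.0534 + 0.7082 = 0.7616.
Top-of-atmosphere irradiance = S₀ (d̄/d)² cos θ_z = 1370 × 0.9901 × 0.7616 = 1033.06 W/m².

1033 W/m²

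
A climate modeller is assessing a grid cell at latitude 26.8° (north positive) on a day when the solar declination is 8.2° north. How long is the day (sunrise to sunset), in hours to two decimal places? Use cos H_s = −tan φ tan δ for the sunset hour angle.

12.56 hours

The sunset hour angle satisfies cos H_s = −tan φ tan δ = -0.0728, giving H_s = 94.17°.
Day length = 2 H_s / 15° h⁻¹ = 188.34° / 15 = 12.556 h.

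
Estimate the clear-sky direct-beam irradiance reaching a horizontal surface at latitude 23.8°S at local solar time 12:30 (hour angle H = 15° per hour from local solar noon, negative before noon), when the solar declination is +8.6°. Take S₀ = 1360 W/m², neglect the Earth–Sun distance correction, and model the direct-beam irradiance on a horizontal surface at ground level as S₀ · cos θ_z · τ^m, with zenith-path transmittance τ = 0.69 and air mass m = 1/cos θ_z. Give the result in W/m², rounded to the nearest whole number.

730 W/m²

Hour angle H = 15° × (12.5 − 12) = 7.50°.
cos θ_z = sin(-23.8°) sin(8.6°) + cos(-23.8°) cos(8.6°) cos(7.50°) = -0.0603 + 0.8969 = 0.8366.
Air mass m = 1/cos θ_z = 1/0.8366 = 1.195; τ^m = 0.69^1.195 = 0.6418.
Surface direct beam = 1360 × 0.8366 × 0.6418 = 730.22 W/m².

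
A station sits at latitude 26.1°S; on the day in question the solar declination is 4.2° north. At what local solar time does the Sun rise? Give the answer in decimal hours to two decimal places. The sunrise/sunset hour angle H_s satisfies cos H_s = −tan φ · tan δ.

The sunset hour angle satisfies cos H_s = −tan φ tan δ = 0.0360, giving H_s = 87.94°.
Sunrise is at 12 − H_s/15 = 12 − 5.863 = 6.137 h local solar time.

6.14 h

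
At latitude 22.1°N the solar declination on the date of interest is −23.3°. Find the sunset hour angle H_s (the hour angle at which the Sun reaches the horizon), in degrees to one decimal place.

79.9°

The sunset hour angle satisfies cos H_s = −tan φ tan δ = 0.1749, giving H_s = 79.93°.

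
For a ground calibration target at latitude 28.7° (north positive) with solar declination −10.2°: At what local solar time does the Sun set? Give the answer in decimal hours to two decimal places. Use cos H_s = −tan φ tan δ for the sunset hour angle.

−tan φ tan δ = −(0.5475)(-0.1799) = 0.0985; H_s = arccos(0.0985) = 84.35°.
Sunset is at 12 + H_s/15 = 12 + 5.623 = 17.623 h local solar time.

17.62 h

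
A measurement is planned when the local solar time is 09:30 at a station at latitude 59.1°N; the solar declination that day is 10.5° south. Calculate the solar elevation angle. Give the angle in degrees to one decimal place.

Hour angle H = 15° × (9.5 − 12) = -37.50°.
cos θ_z = sin φ sin δ + cos φ cos δ cos H = (0.8581)(-0.1822) + (0.5135)(0.9833)(0.7934) = 0.2443.
θ_z = arccos(0.2443) = 75.86°, so the elevation is 90° − 75.86° = 14.14°.

14.1°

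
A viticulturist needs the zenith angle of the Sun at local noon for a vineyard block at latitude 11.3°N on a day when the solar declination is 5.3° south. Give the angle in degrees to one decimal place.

16.6°

At local solar noon the hour angle is zero, so the zenith angle is |φ − δ| = |11.3° − (-5.3°)| = 16.6°.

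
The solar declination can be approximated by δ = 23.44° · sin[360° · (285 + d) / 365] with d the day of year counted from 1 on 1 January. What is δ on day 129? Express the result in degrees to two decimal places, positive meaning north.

+17.51°

360 × (285 + 129) / 365 = 408.329°; sin(408.329°) = 0.7470.
δ = 23.44 × 0.7470 = 17.510° ≈ +17.51°.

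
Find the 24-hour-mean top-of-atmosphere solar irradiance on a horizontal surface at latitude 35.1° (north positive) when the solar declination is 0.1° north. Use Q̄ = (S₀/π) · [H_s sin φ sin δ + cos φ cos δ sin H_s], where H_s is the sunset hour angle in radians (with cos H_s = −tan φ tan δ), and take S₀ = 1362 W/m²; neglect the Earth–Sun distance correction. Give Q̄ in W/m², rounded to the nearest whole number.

355 W/m²

−tan φ tan δ = −(0.7028)(0.0017) = -0.0012; H_s = arccos(-0.0012) = 90.07°. In radians, H_s = 1.5720.
H_s sin φ sin δ = 1.5720 × 0.5750 × 0.0017 = 0.0015.
cos φ cos δ sin H_s = 0.8181 × 1.0000 × 1.0000 = 0.8181.
Q̄ = (1362/π) × (0.0015 + 0.8181) = 433.54 × 0.8196 = 355.33 W/m².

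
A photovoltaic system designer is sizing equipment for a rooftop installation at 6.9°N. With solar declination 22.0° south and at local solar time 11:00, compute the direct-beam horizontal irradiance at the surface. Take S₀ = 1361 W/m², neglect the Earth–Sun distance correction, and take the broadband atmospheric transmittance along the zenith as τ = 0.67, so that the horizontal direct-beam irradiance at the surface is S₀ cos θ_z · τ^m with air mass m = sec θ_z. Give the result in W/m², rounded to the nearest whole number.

715 W/m²

Hour angle H = 15° × (11 − 12) = -15.00°.
cos θ_z = sin(6.9°) sin(-22.0°) + cos(6.9°) cos(-22.0°) cos(-15.00°) = -0.0450 + 0.8891 = 0.8441.
Air mass m = 1/cos θ_z = 1/0.8441 = 1.185; τ^m = 0.67^1.185 = 0.6222.
Surface direct beam = 1361 × 0.8441 × 0.6222 = 714.80 W/m².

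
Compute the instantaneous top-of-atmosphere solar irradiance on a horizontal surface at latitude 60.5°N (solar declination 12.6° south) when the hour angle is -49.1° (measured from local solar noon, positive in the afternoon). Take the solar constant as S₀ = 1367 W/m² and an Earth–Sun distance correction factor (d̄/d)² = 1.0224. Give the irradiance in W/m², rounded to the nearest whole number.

174 W/m²

With φ = 60.5°, δ = -12.6°, H = -49.10°: sin φ sin δ = -0.1899, cos φ cos δ cos H = 0.3146, so cos θ_z = 0.1247.
Top-of-atmosphere irradiance = S₀ (d̄/d)² cos θ_z = 1367 × 1.0224 × 0.1247 = 174.28 W/m².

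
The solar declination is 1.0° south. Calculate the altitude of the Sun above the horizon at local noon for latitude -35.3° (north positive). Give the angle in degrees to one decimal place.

At local solar noon the hour angle is zero, so the elevation is 90° − |φ − δ| = 90° − |-35.3° − (-1.0°)| = 90° − 34.3° = 55.7°.

55.7°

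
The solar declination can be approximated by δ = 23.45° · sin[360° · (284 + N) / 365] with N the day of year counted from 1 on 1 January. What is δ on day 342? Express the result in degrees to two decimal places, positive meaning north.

360 × (284 + 342) / 365 = 617.425°; sin(617.425°) = -0.9760.
δ = 23.45 × -0.9760 = -22.887° ≈ -22.89°.

-22.89°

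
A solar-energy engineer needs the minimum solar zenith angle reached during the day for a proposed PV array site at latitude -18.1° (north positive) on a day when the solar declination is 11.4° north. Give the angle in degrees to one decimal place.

29.5°

At local solar noon the hour angle is zero, so the zenith angle is |φ − δ| = |-18.1° − (11.4°)| = 29.5°.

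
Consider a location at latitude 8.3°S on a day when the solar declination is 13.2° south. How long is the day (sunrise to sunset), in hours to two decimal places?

−tan φ tan δ = −(-0.1459)(-0.2345) = -0.0342; H_s = arccos(-0.0342) = 91.96°.
Day length = 2 H_s / 15° h⁻¹ = 183.92° / 15 = 12.261 h.

12.26 hours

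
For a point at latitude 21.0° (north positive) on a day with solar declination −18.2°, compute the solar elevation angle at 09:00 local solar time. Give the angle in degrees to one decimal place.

Hour angle H = 15° × (9 − 12) = -45.00°.
cos θ_z = sin φ sin δ + cos φ cos δ cos H = (0.3584)(-0.3123) + (0.9336)(0.9500)(0.7071) = 0.5152.
θ_z = arccos(0.5152) = 58.99°, so the elevation is 90° − 58.99° = 31.01°.

31.0°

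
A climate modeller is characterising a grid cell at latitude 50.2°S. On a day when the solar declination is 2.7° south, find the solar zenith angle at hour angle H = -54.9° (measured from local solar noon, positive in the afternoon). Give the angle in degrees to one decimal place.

cos θ_z = sin(-50.2°) sin(-2.7°) + cos(-50.2°) cos(-2.7°) cos(-54.90°) = 0.0362 + 0.3677 = 0.4039.
θ_z = arccos(0.4039) = 66.18°.

66.2°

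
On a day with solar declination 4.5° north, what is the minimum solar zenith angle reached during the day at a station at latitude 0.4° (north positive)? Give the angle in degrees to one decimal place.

4.1°

At local solar noon the hour angle is zero, so the zenith angle is |φ − δ| = |0.4° − (4.5°)| = 4.1°.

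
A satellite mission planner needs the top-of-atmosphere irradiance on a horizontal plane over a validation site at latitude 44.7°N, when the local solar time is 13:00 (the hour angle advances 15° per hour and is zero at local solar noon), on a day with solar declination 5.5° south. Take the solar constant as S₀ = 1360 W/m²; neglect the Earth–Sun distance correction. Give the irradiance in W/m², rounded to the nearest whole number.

838 W/m²

Hour angle H = 15° × (13 − 12) = 15.00°.
cos θ_z = sin φ sin δ + cos φ cos δ cos H = (0.7034)(-0.0958) + (0.7108)(0.9954)(0.9659) = 0.6160.
Top-of-atmosphere irradiance = S₀ cos θ_z = 1360 × 0.6160 = 837.76 W/m².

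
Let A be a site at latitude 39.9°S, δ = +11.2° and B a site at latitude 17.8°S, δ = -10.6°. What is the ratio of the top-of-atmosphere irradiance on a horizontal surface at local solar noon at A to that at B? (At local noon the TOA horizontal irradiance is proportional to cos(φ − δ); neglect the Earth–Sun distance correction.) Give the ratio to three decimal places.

A: cos θ_z = cos(-39.9° − (11.2°)) = 0.6280.
B: cos θ_z = cos(-17.8° − (-10.6°)) = 0.9921.
Ratio A/B = 0.6280 / 0.9921 = 0.6330.

0.633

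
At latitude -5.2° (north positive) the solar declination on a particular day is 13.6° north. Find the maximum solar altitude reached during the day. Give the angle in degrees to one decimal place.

71.2°

At local solar noon the hour angle is zero, so the elevation is 90° − |φ − δ| = 90° − |-5.2° − (13.6°)| = 90° − 18.8° = 71.2°.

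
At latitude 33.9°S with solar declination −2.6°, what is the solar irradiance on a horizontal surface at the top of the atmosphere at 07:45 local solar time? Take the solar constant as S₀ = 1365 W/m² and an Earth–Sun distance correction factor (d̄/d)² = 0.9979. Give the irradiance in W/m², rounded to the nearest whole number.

Hour angle H = 15° × (7.75 − 12) = -63.75°.
cos θ_z = sin φ sin δ + cos φ cos δ cos H = (-0.5577)(-0.0454) + (0.8300)(0.9990)(0.4423) = 0.3921.
Top-of-atmosphere irradiance = S₀ (d̄/d)² cos θ_z = 1365 × 0.9979 × 0.3921 = 534.09 W/m².

534 W/m²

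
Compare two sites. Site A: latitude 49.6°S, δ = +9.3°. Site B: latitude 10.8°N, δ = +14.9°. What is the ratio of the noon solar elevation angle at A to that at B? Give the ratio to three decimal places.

A: 90° − |-49.6 − (9.3)| = 31.10°.
B: 90° − |10.8 − (14.9)| = 85.90°.
Ratio A/B = 31.1000 / 85.9000 = 0.3620.

0.362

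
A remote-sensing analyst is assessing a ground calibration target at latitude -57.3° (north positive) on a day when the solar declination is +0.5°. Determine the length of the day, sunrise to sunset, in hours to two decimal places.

The sunset hour angle satisfies cos H_s = −tan φ tan δ = 0.0136, giving H_s = 89.22°.
Day length = 2 H_s / 15° h⁻¹ = 178.44° / 15 = 11.896 h.

11.90 hours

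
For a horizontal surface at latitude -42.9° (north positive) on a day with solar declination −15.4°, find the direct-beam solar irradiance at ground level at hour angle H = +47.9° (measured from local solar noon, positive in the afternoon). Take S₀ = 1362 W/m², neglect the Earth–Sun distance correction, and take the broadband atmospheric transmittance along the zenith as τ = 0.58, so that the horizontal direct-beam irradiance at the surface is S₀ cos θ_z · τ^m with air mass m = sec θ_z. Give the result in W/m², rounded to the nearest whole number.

With φ = -42.9°, δ = -15.4°, H = 47.90°: sin φ sin δ = 0.1808, cos φ cos δ cos H = 0.4735, so cos θ_z = 0.6543.
Air mass m = 1/cos θ_z = 1/0.6543 = 1.528; τ^m = 0.58^1.528 = 0.4350.
Surface direct beam = 1362 × 0.6543 × 0.4350 = 387.65 W/m².

388 W/m²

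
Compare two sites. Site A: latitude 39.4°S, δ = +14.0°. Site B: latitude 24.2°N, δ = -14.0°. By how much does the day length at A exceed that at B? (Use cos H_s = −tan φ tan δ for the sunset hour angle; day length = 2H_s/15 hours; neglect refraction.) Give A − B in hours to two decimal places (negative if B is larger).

-0.72 h

A: H_s = arccos(−tan -39.4° · tan 14.0°) = 78.18°, so 2H_s/15 = 10.4240 h.
B: H_s = arccos(−tan 24.2° · tan -14.0°) = 83.57°, so 2H_s/15 = 11.1427 h.
A − B = 10.4240 − 11.1427 = -0.7187 h.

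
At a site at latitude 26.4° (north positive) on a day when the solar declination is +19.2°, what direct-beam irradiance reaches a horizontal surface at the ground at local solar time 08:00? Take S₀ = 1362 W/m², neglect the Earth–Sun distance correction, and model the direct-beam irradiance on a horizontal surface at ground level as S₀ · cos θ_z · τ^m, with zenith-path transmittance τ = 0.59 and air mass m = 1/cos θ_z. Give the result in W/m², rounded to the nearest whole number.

307 W/m²

Hour angle H = 15° × (8 − 12) = -60.00°.
With φ = 26.4°, δ = 19.2°, H = -60.00°: sin φ sin δ = 0.1462, cos φ cos δ cos H = 0.4229, so cos θ_z = 0.5691.
Air mass m = 1/cos θ_z = 1/0.5691 = 1.757; τ^m = 0.59^1.757 = 0.3957.
Surface direct beam = 1362 × 0.5691 × 0.3957 = 306.71 W/m².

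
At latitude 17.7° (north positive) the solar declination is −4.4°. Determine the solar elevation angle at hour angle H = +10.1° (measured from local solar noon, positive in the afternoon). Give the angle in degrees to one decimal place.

65.8°

cos θ_z = sin(17.7°) sin(-4.4°) + cos(17.7°) cos(-4.4°) cos(10.10°) = -0.0233 + 0.9351 = 0.9118.
θ_z = arccos(0.9118) = 24.24°, so the elevation is 90° − 24.24° = 65.76°.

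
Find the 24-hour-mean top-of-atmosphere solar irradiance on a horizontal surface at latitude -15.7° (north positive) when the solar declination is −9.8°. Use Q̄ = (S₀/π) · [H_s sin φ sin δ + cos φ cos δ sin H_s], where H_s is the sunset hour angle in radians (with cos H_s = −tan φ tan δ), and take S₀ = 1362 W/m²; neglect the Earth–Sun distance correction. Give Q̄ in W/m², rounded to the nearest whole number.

−tan φ tan δ = −(-0.2811)(-0.1727) = -0.0485; H_s = arccos(-0.0485) = 92.78°. In radians, H_s = 1.6193.
H_s sin φ sin δ = 1.6193 × -0.2706 × -0.1702 = 0.0746.
cos φ cos δ sin H_s = 0.9627 × 0.9854 × 0.9988 = 0.9475.
Q̄ = (1362/π) × (0.0746 + 0.9475) = 433.54 × 1.0221 = 443.12 W/m².

443 W/m²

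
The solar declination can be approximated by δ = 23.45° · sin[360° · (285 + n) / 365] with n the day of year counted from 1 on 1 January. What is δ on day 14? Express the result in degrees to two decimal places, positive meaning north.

-21.27°

360 × (285 + 14) / 365 = 294.904°; sin(294.904°) = -0.9070.
δ = 23.45 × -0.9070 = -21.269° ≈ -21.27°.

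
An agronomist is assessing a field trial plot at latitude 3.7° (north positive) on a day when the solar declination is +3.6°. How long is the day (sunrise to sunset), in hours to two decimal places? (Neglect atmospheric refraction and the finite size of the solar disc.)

The sunset hour angle satisfies cos H_s = −tan φ tan δ = -0.0041, giving H_s = 90.23°.
Day length = 2 H_s / 15° h⁻¹ = 180.46° / 15 = 12.031 h.

12.03 hours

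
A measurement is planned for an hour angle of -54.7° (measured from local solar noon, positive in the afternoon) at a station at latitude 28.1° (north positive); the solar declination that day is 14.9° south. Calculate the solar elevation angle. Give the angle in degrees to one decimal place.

cos θ_z = sin φ sin δ + cos φ cos δ cos H = (0.4710)(-0.2571) + (0.8821)(0.9664)(0.5779) = 0.3715.
θ_z = arccos(0.3715) = 68.19°, so the elevation is 90° − 68.19° = 21.81°.

21.8°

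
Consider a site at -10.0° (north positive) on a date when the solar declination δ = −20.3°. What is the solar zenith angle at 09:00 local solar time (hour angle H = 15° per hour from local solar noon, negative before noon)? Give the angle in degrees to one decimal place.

Hour angle H = 15° × (9 − 12) = -45.00°.
With φ = -10.0°, δ = -20.3°, H = -45.00°: sin φ sin δ = 0.0602, cos φ cos δ cos H = 0.6531, so cos θ_z = 0.7133.
θ_z = arccos(0.7133) = 44.50°.

44.5°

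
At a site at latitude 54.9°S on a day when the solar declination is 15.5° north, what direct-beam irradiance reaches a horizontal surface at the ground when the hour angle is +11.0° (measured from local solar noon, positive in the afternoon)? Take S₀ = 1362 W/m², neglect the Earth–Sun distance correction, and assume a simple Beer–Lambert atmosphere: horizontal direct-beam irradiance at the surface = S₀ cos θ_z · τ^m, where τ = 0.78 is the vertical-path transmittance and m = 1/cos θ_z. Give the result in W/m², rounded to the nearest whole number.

cos θ_z = sin(-54.9°) sin(15.5°) + cos(-54.9°) cos(15.5°) cos(11.00°) = -0.2186 + 0.5439 = 0.3253.
Air mass m = 1/cos θ_z = 1/0.3253 = 3.074; τ^m = 0.78^3.074 = 0.4659.
Surface direct beam = 1362 × 0.3253 × 0.4659 = 206.42 W/m².

206 W/m²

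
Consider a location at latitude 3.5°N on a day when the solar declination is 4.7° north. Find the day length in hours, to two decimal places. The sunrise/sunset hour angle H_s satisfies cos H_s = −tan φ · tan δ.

12.04 hours

−tan φ tan δ = −(0.0612)(0.0822) = -0.0050; H_s = arccos(-0.0050) = 90.29°.
Day length = 2 H_s / 15° h⁻¹ = 180.58° / 15 = 12.039 h.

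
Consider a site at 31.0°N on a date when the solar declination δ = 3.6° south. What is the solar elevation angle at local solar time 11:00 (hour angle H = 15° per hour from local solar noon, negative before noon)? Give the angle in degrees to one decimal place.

52.6°

Hour angle H = 15° × (11 − 12) = -15.00°.
With φ = 31.0°, δ = -3.6°, H = -15.00°: sin φ sin δ = -0.0323, cos φ cos δ cos H = 0.8263, so cos θ_z = 0.7940.
θ_z = arccos(0.7940) = 37.44°, so the elevation is 90° − 37.44° = 52.56°.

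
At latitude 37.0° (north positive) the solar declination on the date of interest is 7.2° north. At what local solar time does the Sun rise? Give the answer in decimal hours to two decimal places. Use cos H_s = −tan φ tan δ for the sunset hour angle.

5.64 h

cos H_s = −tan(37.0°) · tan(7.2°) = -0.0952, so H_s = arccos(-0.0952) = 95.46°.
Sunrise is at 12 − H_s/15 = 12 − 6.364 = 5.636 h local solar time.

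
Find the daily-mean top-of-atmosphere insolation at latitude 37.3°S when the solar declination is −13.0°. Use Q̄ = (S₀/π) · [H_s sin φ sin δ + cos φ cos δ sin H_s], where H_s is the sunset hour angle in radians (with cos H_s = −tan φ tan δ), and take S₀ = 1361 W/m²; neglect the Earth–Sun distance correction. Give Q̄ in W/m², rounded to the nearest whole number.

434 W/m²

−tan φ tan δ = −(-0.7618)(-0.2309) = -0.1759; H_s = arccos(-0.1759) = 100.13°. In radians, H_s = 1.7476.
H_s sin φ sin δ = 1.7476 × -0.6060 × -0.2250 = 0.2383.
cos φ cos δ sin H_s = 0.7955 × 0.9744 × 0.9844 = 0.7630.
Q̄ = (1361/π) × (0.2383 + 0.7630) = 433.22 × 1.0013 = 433.78 W/m².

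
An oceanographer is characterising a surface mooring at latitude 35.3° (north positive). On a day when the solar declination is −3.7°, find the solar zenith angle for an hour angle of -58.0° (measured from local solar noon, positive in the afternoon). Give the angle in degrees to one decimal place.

With φ = 35.3°, δ = -3.7°, H = -58.00°: sin φ sin δ = -0.0373, cos φ cos δ cos H = 0.4316, so cos θ_z = 0.3943.
θ_z = arccos(0.3943) = 66.78°.

66.8°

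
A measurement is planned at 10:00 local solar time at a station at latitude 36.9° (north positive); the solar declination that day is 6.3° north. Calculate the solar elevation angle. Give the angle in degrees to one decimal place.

Hour angle H = 15° × (10 − 12) = -30.00°.
cos θ_z = sin(36.9°) sin(6.3°) + cos(36.9°) cos(6.3°) cos(-30.00°) = 0.0659 + 0.6884 = 0.7543.
θ_z = arccos(0.7543) = 41.04°, so the elevation is 90° − 41.04° = 48.96°.

49.0°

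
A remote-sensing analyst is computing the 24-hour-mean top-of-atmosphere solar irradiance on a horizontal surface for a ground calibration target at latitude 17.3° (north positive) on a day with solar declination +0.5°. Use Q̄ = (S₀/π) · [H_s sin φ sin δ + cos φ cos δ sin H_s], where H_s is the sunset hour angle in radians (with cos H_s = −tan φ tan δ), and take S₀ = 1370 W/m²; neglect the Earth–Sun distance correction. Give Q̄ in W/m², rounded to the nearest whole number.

418 W/m²

The sunset hour angle satisfies cos H_s = −tan φ tan δ = -0.0027, giving H_s = 90.15°. In radians, H_s = 1.5734.
H_s sin φ sin δ = 1.5734 × 0.2974 × 0.0087 = 0.0041.
cos φ cos δ sin H_s = 0.9548 × 1.0000 × 1.0000 = 0.9548.
Q̄ = (1370/π) × (0.0041 + 0.9548) = 436.08 × 0.9589 = 418.16 W/m².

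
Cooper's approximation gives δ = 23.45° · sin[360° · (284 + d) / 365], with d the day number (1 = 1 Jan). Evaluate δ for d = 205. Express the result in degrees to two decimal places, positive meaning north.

+19.82°

360 × (284 + 205) / 365 = 482.301°; sin(482.301°) = 0.8453.
δ = 23.45 × 0.8453 = 19.822° ≈ +19.82°.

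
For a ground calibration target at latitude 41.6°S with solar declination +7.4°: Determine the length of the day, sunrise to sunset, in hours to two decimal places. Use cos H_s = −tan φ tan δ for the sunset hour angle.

The sunset hour angle satisfies cos H_s = −tan φ tan δ = 0.1153, giving H_s = 83.38°.
Day length = 2 H_s / 15° h⁻¹ = 166.76° / 15 = 11.117 h.

11.12 hours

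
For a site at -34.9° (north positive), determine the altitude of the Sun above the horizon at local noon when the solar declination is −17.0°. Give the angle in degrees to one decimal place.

At local solar noon the hour angle is zero, so the elevation is 90° − |φ − δ| = 90° − |-34.9° − (-17.0°)| = 90° − 17.9° = 72.1°.

72.1°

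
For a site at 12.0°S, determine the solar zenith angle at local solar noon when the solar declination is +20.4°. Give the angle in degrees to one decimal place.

At local solar noon the hour angle is zero, so the zenith angle is |φ − δ| = |-12.0° − (20.4°)| = 32.4°.

32.4°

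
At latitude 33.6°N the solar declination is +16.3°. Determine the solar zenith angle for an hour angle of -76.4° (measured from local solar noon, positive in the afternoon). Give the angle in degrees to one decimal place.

69.9°

cos θ_z = sin(33.6°) sin(16.3°) + cos(33.6°) cos(16.3°) cos(-76.40°) = 0.1553 + 0.1880 = 0.3433.
θ_z = arccos(0.3433) = 69.92°.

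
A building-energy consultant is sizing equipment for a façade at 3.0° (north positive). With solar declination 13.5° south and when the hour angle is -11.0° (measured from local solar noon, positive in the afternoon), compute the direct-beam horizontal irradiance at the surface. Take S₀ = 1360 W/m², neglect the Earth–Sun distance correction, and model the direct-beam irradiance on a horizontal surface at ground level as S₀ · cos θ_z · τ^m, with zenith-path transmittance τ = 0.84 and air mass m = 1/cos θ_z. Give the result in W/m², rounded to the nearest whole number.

cos θ_z = sin(3.0°) sin(-13.5°) + cos(3.0°) cos(-13.5°) cos(-11.00°) = -0.0122 + 0.9532 = 0.9410.
Air mass m = 1/cos θ_z = 1/0.9410 = 1.063; τ^m = 0.84^1.063 = 0.8308.
Surface direct beam = 1360 × 0.9410 × 0.8308 = 1063.22 W/m².

1063 W/m²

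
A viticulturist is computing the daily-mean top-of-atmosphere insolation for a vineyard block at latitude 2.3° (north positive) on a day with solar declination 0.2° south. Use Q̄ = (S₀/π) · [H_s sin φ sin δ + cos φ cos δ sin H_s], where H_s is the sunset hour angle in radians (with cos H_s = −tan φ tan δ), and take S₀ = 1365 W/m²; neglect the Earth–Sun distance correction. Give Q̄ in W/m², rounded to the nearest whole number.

434 W/m²

The sunset hour angle satisfies cos H_s = −tan φ tan δ = 0.0001, giving H_s = 89.99°. In radians, H_s = 1.5706.
H_s sin φ sin δ = 1.5706 × 0.0401 × -0.0035 = -0.0002.
cos φ cos δ sin H_s = 0.9992 × 1.0000 × 1.0000 = 0.9992.
Q̄ = (1365/π) × (-0.0002 + 0.9992) = 434.49 × 0.9990 = 434.06 W/m².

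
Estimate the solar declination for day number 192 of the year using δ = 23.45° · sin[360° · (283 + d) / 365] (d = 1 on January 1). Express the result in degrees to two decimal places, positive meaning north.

+22.24°

360 × (283 + 192) / 365 = 468.493°; sin(468.493°) = 0.9484.
δ = 23.45 × 0.9484 = 22.240° ≈ +22.24°.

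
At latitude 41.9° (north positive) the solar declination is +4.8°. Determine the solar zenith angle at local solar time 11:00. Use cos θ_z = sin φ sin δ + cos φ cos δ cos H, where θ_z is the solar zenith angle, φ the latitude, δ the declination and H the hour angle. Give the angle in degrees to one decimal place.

Hour angle H = 15° × (11 − 12) = -15.00°.
cos θ_z = sin(41.9°) sin(4.8°) + cos(41.9°) cos(4.8°) cos(-15.00°) = 0.0559 + 0.7164 = 0.7723.
θ_z = arccos(0.7723) = 39.44°.

39.4°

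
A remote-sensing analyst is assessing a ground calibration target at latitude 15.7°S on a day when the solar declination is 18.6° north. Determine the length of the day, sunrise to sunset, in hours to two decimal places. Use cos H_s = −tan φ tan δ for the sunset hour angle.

The sunset hour angle satisfies cos H_s = −tan φ tan δ = 0.0946, giving H_s = 84.57°.
Day length = 2 H_s / 15° h⁻¹ = 169.14° / 15 = 11.276 h.

11.28 hours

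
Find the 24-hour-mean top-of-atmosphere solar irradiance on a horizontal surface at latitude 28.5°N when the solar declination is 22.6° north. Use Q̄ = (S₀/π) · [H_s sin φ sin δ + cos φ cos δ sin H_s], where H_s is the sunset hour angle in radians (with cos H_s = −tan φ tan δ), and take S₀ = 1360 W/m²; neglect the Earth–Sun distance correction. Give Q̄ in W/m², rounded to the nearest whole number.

485 W/m²

−tan φ tan δ = −(0.5430)(0.4163) = -0.2261; H_s = arccos(-0.2261) = 103.07°. In radians, H_s = 1.7989.
H_s sin φ sin δ = 1.7989 × 0.4772 × 0.3843 = 0.3299.
cos φ cos δ sin H_s = 0.8788 × 0.9232 × 0.9741 = 0.7903.
Q̄ = (1360/π) × (0.3299 + 0.7903) = 432.90 × 1.1202 = 484.93 W/m².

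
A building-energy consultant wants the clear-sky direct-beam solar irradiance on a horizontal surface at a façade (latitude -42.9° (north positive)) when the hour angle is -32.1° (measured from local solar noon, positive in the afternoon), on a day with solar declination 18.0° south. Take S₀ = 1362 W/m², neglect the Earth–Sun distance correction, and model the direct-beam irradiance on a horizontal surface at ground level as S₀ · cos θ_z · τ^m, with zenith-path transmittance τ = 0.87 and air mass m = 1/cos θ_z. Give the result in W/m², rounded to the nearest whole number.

916 W/m²

cos θ_z = sin(-42.9°) sin(-18.0°) + cos(-42.9°) cos(-18.0°) cos(-32.10°) = 0.2104 + 0.5902 = 0.8006.
Air mass m = 1/cos θ_z = 1/0.8006 = 1.249; τ^m = 0.87^1.249 = 0.8403.
Surface direct beam = 1362 × 0.8006 × 0.8403 = 916.28 W/m².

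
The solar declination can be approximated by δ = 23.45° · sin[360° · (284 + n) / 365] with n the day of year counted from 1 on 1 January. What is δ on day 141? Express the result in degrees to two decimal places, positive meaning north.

+20.14°

360 × (284 + 141) / 365 = 419.178°; sin(419.178°) = 0.8588.
δ = 23.45 × 0.8588 = 20.139° ≈ +20.14°.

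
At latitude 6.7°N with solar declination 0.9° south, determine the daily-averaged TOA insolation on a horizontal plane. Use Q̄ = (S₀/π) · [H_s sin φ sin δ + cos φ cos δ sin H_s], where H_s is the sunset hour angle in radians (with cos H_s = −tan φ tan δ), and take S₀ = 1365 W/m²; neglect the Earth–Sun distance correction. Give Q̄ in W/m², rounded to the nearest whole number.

cos H_s = −tan(6.7°) · tan(-0.9°) = 0.0018, so H_s = arccos(0.0018) = 89.90°. In radians, H_s = 1.5691.
H_s sin φ sin δ = 1.5691 × 0.1167 × -0.0157 = -0.0029.
cos φ cos δ sin H_s = 0.9932 × 0.9999 × 1.0000 = 0.9931.
Q̄ = (1365/π) × (-0.0029 + 0.9931) = 434.49 × 0.9902 = 430.23 W/m².

430 W/m²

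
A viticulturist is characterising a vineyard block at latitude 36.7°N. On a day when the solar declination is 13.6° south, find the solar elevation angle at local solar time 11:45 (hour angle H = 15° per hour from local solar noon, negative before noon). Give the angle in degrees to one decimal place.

39.6°

Hour angle H = 15° × (11.75 − 12) = -3.75°.
cos θ_z = sin(36.7°) sin(-13.6°) + cos(36.7°) cos(-13.6°) cos(-3.75°) = -0.1405 + 0.7776 = 0.6371.
θ_z = arccos(0.6371) = 50.42°, so the elevation is 90° − 50.42° = 39.58°.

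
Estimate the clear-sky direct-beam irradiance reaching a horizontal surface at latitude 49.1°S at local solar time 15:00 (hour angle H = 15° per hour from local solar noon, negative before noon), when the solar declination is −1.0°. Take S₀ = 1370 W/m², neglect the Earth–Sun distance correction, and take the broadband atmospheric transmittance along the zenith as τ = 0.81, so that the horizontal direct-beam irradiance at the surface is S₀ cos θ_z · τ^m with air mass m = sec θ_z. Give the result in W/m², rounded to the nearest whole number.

Hour angle H = 15° × (15 − 12) = 45.00°.
With φ = -49.1°, δ = -1.0°, H = 45.00°: sin φ sin δ = 0.0132, cos φ cos δ cos H = 0.4629, so cos θ_z = 0.4761.
Air mass m = 1/cos θ_z = 1/0.4761 = 2.100; τ^m = 0.81^2.100 = 0.6424.
Surface direct beam = 1370 × 0.4761 × 0.6424 = 419.01 W/m².

419 W/m²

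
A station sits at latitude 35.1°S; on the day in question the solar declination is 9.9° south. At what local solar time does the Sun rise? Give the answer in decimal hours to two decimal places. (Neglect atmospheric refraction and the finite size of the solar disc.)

5.53 h

The sunset hour angle satisfies cos H_s = −tan φ tan δ = -0.1227, giving H_s = 97.05°.
Sunrise is at 12 − H_s/15 = 12 − 6.470 = 5.530 h local solar time.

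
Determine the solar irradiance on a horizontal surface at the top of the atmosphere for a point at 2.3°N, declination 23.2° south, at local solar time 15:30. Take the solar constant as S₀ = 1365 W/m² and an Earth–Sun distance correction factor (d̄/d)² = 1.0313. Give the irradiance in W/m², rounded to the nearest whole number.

Hour angle H = 15° × (15.5 − 12) = 52.50°.
With φ = 2.3°, δ = -23.2°, H = 52.50°: sin φ sin δ = -0.0158, cos φ cos δ cos H = 0.5591, so cos θ_z = 0.5433.
Top-of-atmosphere irradiance = S₀ (d̄/d)² cos θ_z = 1365 × 1.0313 × 0.5433 = 764.82 W/m².

765 W/m²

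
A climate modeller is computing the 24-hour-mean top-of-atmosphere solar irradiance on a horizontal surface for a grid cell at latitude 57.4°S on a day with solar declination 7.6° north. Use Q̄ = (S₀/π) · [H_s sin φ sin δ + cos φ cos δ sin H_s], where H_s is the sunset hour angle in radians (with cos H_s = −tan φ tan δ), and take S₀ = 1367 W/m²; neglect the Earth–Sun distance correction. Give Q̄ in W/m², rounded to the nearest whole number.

−tan φ tan δ = −(-1.5637)(0.1334) = 0.2086; H_s = arccos(0.2086) = 77.96°. In radians, H_s = 1.3607.
H_s sin φ sin δ = 1.3607 × -0.8425 × 0.1323 = -0.1517.
cos φ cos δ sin H_s = 0.5388 × 0.9912 × 0.9780 = 0.5223.
Q̄ = (1367/π) × (-0.1517 + 0.5223) = 435.13 × 0.3706 = 161.26 W/m².

161 W/m²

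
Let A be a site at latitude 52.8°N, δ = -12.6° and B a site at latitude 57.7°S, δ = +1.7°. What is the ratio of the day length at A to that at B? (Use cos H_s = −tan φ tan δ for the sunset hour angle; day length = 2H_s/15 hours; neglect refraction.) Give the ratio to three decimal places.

A: H_s = arccos(−tan 52.8° · tan -12.6°) = 72.87°, so 2H_s/15 = 9.7160 h.
B: H_s = arccos(−tan -57.7° · tan 1.7°) = 87.31°, so 2H_s/15 = 11.6413 h.
Ratio A/B = 9.7160 / 11.6413 = 0.8346.

0.835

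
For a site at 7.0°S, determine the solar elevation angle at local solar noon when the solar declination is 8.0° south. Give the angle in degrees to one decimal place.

At local solar noon the hour angle is zero, so the elevation is 90° − |φ − δ| = 90° − |-7.0° − (-8.0°)| = 90° − 1.0° = 89.0°.

89.0°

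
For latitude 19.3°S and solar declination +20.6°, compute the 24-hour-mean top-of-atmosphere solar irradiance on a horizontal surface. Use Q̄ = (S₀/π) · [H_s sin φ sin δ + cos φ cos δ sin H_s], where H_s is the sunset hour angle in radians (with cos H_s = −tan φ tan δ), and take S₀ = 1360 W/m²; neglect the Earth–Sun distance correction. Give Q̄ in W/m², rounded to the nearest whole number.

307 W/m²

The sunset hour angle satisfies cos H_s = −tan φ tan δ = 0.1316, giving H_s = 82.44°. In radians, H_s = 1.4388.
H_s sin φ sin δ = 1.4388 × -0.3305 × 0.3518 = -0.1673.
cos φ cos δ sin H_s = 0.9438 × 0.9361 × 0.9913 = 0.8758.
Q̄ = (1360/π) × (-0.1673 + 0.8758) = 432.90 × 0.7085 = 306.71 W/m².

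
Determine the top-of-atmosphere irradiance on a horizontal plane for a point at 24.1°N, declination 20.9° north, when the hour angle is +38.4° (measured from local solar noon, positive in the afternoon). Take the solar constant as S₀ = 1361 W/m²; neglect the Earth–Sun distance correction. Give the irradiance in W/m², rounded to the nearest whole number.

With φ = 24.1°, δ = 20.9°, H = 38.40°: sin φ sin δ = 0.1457, cos φ cos δ cos H = 0.6683, so cos θ_z = 0.8140.
Top-of-atmosphere irradiance = S₀ cos θ_z = 1361 × 0.8140 = 1107.85 W/m².

1108 W/m²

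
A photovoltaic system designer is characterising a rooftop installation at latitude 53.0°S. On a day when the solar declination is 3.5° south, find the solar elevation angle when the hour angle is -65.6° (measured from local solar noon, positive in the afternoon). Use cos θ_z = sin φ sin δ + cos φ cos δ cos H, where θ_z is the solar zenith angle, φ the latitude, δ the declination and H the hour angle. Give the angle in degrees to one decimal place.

17.3°

cos θ_z = sin(-53.0°) sin(-3.5°) + cos(-53.0°) cos(-3.5°) cos(-65.60°) = 0.0488 + 0.2481 = 0.2969.
θ_z = arccos(0.2969) = 72.73°, so the elevation is 90° − 72.73° = 17.27°.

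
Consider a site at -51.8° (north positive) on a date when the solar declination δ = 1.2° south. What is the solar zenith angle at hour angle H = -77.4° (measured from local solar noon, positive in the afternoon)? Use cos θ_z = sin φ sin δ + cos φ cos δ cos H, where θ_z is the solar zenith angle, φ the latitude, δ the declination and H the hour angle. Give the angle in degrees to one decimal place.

cos θ_z = sin(-51.8°) sin(-1.2°) + cos(-51.8°) cos(-1.2°) cos(-77.40°) = 0.0165 + 0.1349 = 0.1514.
θ_z = arccos(0.1514) = 81.29°.

81.3°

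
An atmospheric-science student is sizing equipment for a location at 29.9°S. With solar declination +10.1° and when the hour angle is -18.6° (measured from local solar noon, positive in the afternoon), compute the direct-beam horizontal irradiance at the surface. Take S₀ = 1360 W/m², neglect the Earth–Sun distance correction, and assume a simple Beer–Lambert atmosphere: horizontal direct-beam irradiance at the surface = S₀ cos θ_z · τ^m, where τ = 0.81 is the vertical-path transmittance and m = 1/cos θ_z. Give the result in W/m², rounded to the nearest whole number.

733 W/m²

cos θ_z = sin(-29.9°) sin(10.1°) + cos(-29.9°) cos(10.1°) cos(-18.60°) = -0.0874 + 0.8089 = 0.7215.
Air mass m = 1/cos θ_z = 1/0.7215 = 1.386; τ^m = 0.81^1.386 = 0.7467.
Surface direct beam = 1360 × 0.7215 × 0.7467 = 732.69 W/m².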